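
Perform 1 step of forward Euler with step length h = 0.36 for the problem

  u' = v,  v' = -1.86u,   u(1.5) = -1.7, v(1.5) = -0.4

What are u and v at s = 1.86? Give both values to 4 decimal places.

-1.8440, 0.7383

Euler on (u,v): u_{n+1} = u_n + h·u', v_{n+1} = v_n + h·v'.
1.500000: (-1.700000, -0.400000); f=(-0.400000, 3.162000) → (-1.844000, 0.738320)
(u(1.86), v(1.86)) ≈ (-1.8440, 0.7383)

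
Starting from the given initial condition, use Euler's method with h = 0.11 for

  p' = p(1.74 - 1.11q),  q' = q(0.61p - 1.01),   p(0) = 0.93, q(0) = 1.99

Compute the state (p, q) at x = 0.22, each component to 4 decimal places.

0.8470, 1.7948

Euler on (p,q): p_{n+1} = p_n + h·p', q_{n+1} = q_n + h·q'.
0.000000: (0.930000, 1.990000); f=(-0.436077, -0.880973) → (0.882032, 1.893093)
0.110000: (0.882032, 1.893093); f=(-0.318707, -0.893466) → (0.846974, 1.794812)
(p(0.22), q(0.22)) ≈ (0.8470, 1.7948)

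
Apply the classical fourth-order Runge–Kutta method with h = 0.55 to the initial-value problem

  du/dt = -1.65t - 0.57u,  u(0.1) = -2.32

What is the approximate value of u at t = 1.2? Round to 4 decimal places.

RK4: k1 = f(t_n, u_n); k2 = f(t_n + h/2, u_n + (h/2)·k1); k3 = f(t_n + h/2, u_n + (h/2)·k2); k4 = f(t_n + h, u_n + h·k3); u_{n+1} = u_n + (h/6)·(k1 + 2k2 + 2k3 + k4).
t=0.100000, u=-2.320000:
  k1 = f(0.100000, -2.320000) = 1.157400
  k2 = f(0.375000, -2.001715) = 0.522228
  k3 = f(0.375000, -2.176387) = 0.621791
  k4 = f(0.650000, -1.978015) = 0.054969
  u ← -2.320000 + (0.55/6)·(k1 + 2k2 + 2k3 + k4) = -1.999130
t=0.650000, u=-1.999130:
  k1 = f(0.650000, -1.999130) = 0.067004
  k2 = f(0.925000, -1.980703) = -0.397249
  k3 = f(0.925000, -2.108373) = -0.324477
  k4 = f(1.200000, -2.177592) = -0.738773
  u ← -1.999130 + (0.55/6)·(k1 + 2k2 + 2k3 + k4) = -2.193025
u(1.2) ≈ -2.1930

-2.1930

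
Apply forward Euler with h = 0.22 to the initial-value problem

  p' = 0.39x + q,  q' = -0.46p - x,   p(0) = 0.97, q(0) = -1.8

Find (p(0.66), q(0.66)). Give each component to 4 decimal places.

Euler on (p,q): p_{n+1} = p_n + h·p', q_{n+1} = q_n + h·q'.
0.000000: (0.970000, -1.800000); f=(-1.800000, -0.446200) → (0.574000, -1.898164)
0.220000: (0.574000, -1.898164); f=(-1.812364, -0.484040) → (0.175280, -2.004653)
0.440000: (0.175280, -2.004653); f=(-1.833053, -0.520629) → (-0.227992, -2.119191)
(p(0.66), q(0.66)) ≈ (-0.2280, -2.1192)

-0.2280, -2.1192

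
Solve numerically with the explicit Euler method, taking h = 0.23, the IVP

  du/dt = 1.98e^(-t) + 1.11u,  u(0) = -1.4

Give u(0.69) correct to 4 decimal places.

Euler: u_{n+1} = u_n + h·f(t_n, u_n).
t=0.000000, u=-1.400000: f=0.426000 → u ← -1.400000 + 0.23·0.426000 = -1.302020
t=0.230000, u=-1.302020: f=0.127934 → u ← -1.302020 + 0.23·0.127934 = -1.272595
t=0.460000, u=-1.272595: f=-0.162639 → u ← -1.272595 + 0.23·(-0.162639) = -1.310002
u(0.69) ≈ -1.3100

-1.3100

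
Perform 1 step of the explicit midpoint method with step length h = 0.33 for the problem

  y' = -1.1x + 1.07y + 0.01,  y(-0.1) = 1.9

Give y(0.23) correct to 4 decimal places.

Midpoint: k1 = f(x_n, y_n); k2 = f(x_n + h/2, y_n + (h/2)·k1); y_{n+1} = y_n + h·k2.
x=-0.100000, y=1.900000:
  k1 = f(-0.100000, 1.900000) = 2.153000
  k2 = f(0.065000, 2.255245) = 2.351612
  y ← 1.900000 + 0.33·2.351612 = 2.676032
y(0.23) ≈ 2.6760

2.6760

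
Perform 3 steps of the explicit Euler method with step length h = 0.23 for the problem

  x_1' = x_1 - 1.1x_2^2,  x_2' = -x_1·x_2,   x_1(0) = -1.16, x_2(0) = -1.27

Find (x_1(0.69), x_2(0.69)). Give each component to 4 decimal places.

Euler on (x_1,x_2): x_1_{n+1} = x_1_n + h·x_1', x_2_{n+1} = x_2_n + h·x_2'.
0.000000: (-1.160000, -1.270000); f=(-2.934190, -1.473200) → (-1.834864, -1.608836)
0.230000: (-1.834864, -1.608836); f=(-4.682052, -2.951995) → (-2.911736, -2.287795)
0.460000: (-2.911736, -2.287795); f=(-8.669141, -6.661454) → (-4.905638, -3.819929)
(x_1(0.69), x_2(0.69)) ≈ (-4.9056, -3.8199)

-4.9056, -3.8199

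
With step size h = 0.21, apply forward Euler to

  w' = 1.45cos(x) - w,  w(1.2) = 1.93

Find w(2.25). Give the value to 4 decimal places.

0.4522

Euler: w_{n+1} = w_n + h·f(x_n, w_n).
x=1.200000, w=1.930000: f=-1.404581 → w ← 1.930000 + 0.21·(-1.404581) = 1.635038
x=1.410000, w=1.635038: f=-1.402887 → w ← 1.635038 + 0.21·(-1.402887) = 1.340432
x=1.620000, w=1.340432: f=-1.411748 → w ← 1.340432 + 0.21·(-1.411748) = 1.043965
x=1.830000, w=1.043965: f=-1.415615 → w ← 1.043965 + 0.21·(-1.415615) = 0.746685
x=2.040000, w=0.746685: f=-1.402341 → w ← 0.746685 + 0.21·(-1.402341) = 0.452194
w(2.25) ≈ 0.4522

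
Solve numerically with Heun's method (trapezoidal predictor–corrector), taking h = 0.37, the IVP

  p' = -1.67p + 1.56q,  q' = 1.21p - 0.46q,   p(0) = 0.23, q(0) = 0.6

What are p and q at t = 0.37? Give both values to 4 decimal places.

0.3714, 0.6465

Heun on (p,q): k1 = f(t_n, state_n); k2 = f(t_n + h, state_n + h·k1); state_{n+1} = state_n + (h/2)·(k1 + k2).
0.000000: (0.230000, 0.600000)
  k1 = (0.551900, 0.002300)
  predictor → (0.434203, 0.600851)
  k2 = (0.212209, 0.248994)
  → (0.371360, 0.646489)
(p(0.37), q(0.37)) ≈ (0.3714, 0.6465)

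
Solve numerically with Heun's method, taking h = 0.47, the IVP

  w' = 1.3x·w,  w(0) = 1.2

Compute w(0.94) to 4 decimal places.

Heun: k1 = f(x_n, w_n); k2 = f(x_n + h, w_n + h·k1); w_{n+1} = w_n + (h/2)·(k1 + k2).
x=0.000000, w=1.200000:
  k1 = f(0.000000, 1.200000) = 0.000000
  k2 = f(0.470000, 1.200000) = 0.733200
  w ← 1.200000 + (0.47/2)·(0.000000 + 0.733200) = 1.372302
x=0.470000, w=1.372302:
  k1 = f(0.470000, 1.372302) = 0.838477
  k2 = f(0.940000, 1.766386) = 2.158524
  w ← 1.372302 + (0.47/2)·(0.838477 + 2.158524) = 2.076597
w(0.94) ≈ 2.0766

2.0766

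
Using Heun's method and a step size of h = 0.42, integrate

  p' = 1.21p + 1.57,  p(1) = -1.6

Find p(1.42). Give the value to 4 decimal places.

Heun: k1 = f(s_n, p_n); k2 = f(s_n + h, p_n + h·k1); p_{n+1} = p_n + (h/2)·(k1 + k2).
s=1.000000, p=-1.600000:
  k1 = f(1.000000, -1.600000) = -0.366000
  k2 = f(1.420000, -1.753720) = -0.552001
  p ← -1.600000 + (0.42/2)·(-0.366000 + (-0.552001)) = -1.792780
p(1.42) ≈ -1.7928

-1.7928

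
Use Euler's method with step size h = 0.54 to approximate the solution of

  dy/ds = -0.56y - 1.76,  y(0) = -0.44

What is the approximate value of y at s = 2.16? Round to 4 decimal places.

-2.5028

Euler: y_{n+1} = y_n + h·f(s_n, y_n).
s=0.000000, y=-0.440000: f=-1.513600 → y ← -0.440000 + 0.54·(-1.513600) = -1.257344
s=0.540000, y=-1.257344: f=-1.055887 → y ← -1.257344 + 0.54·(-1.055887) = -1.827523
s=1.080000, y=-1.827523: f=-0.736587 → y ← -1.827523 + 0.54·(-0.736587) = -2.225280
s=1.620000, y=-2.225280: f=-0.513843 → y ← -2.225280 + 0.54·(-0.513843) = -2.502755
y(2.16) ≈ -2.5028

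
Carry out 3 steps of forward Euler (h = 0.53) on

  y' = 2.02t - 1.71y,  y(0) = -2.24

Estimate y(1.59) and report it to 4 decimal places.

Euler: y_{n+1} = y_n + h·f(t_n, y_n).
t=0.000000, y=-2.240000: f=3.830400 → y ← -2.240000 + 0.53·3.830400 = -0.209888
t=0.530000, y=-0.209888: f=1.429508 → y ← -0.209888 + 0.53·1.429508 = 0.547751
t=1.060000, y=0.547751: f=1.204545 → y ← 0.547751 + 0.53·1.204545 = 1.186160
y(1.59) ≈ 1.1862

1.1862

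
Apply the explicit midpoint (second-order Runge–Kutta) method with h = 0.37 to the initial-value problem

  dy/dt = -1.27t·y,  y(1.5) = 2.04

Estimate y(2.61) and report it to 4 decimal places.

0.2098

Midpoint: k1 = f(t_n, y_n); k2 = f(t_n + h/2, y_n + (h/2)·k1); y_{n+1} = y_n + h·k2.
t=1.500000, y=2.040000:
  k1 = f(1.500000, 2.040000) = -3.886200
  k2 = f(1.685000, 1.321053) = -2.826987
  y ← 2.040000 + 0.37·(-2.826987) = 0.994015
t=1.870000, y=0.994015:
  k1 = f(1.870000, 0.994015) = -2.360685
  k2 = f(2.055000, 0.557288) = -1.454438
  y ← 0.994015 + 0.37·(-1.454438) = 0.455873
t=2.240000, y=0.455873:
  k1 = f(2.240000, 0.455873) = -1.296867
  k2 = f(2.425000, 0.215952) = -0.665079
  y ← 0.455873 + 0.37·(-0.665079) = 0.209793
y(2.61) ≈ 0.2098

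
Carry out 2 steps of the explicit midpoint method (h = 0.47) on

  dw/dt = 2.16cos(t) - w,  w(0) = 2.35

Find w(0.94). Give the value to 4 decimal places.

2.0039

Midpoint: k1 = f(t_n, w_n); k2 = f(t_n + h/2, w_n + (h/2)·k1); w_{n+1} = w_n + h·k2.
t=0.000000, w=2.350000:
  k1 = f(0.000000, 2.350000) = -0.190000
  k2 = f(0.235000, 2.305350) = -0.204719
  w ← 2.350000 + 0.47·(-0.204719) = 2.253782
t=0.470000, w=2.253782:
  k1 = f(0.470000, 2.253782) = -0.327995
  k2 = f(0.705000, 2.176703) = -0.531622
  w ← 2.253782 + 0.47·(-0.531622) = 2.003920
w(0.94) ≈ 2.0039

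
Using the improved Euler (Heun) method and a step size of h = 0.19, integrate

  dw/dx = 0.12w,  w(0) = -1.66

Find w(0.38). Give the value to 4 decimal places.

Heun: k1 = f(x_n, w_n); k2 = f(x_n + h, w_n + h·k1); w_{n+1} = w_n + (h/2)·(k1 + k2).
x=0.000000, w=-1.660000:
  k1 = f(0.000000, -1.660000) = -0.199200
  k2 = f(0.190000, -1.697848) = -0.203742
  w ← -1.660000 + (0.19/2)·(-0.199200 + (-0.203742)) = -1.698279
x=0.190000, w=-1.698279:
  k1 = f(0.190000, -1.698279) = -0.203794
  k2 = f(0.380000, -1.737000) = -0.208440
  w ← -1.698279 + (0.19/2)·(-0.203794 + (-0.208440)) = -1.737442
w(0.38) ≈ -1.7374

-1.7374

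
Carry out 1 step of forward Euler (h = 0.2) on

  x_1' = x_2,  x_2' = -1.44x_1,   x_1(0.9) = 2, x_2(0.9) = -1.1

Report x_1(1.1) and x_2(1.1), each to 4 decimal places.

1.7800, -1.6760

Euler on (x_1,x_2): x_1_{n+1} = x_1_n + h·x_1', x_2_{n+1} = x_2_n + h·x_2'.
0.900000: (2.000000, -1.100000); f=(-1.100000, -2.880000) → (1.780000, -1.676000)
(x_1(1.1), x_2(1.1)) ≈ (1.7800, -1.6760)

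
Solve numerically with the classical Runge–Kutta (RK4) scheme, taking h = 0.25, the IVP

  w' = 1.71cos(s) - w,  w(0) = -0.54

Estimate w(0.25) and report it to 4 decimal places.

-0.0465

RK4: k1 = f(s_n, w_n); k2 = f(s_n + h/2, w_n + (h/2)·k1); k3 = f(s_n + h/2, w_n + (h/2)·k2); k4 = f(s_n + h, w_n + h·k3); w_{n+1} = w_n + (h/6)·(k1 + 2k2 + 2k3 + k4).
s=0.000000, w=-0.540000:
  k1 = f(0.000000, -0.540000) = 2.250000
  k2 = f(0.125000, -0.258750) = 1.955408
  k3 = f(0.125000, -0.295574) = 1.992232
  k4 = f(0.250000, -0.041942) = 1.698782
  w ← -0.540000 + (0.25/6)·(k1 + 2k2 + 2k3 + k4) = -0.046497
w(0.25) ≈ -0.0465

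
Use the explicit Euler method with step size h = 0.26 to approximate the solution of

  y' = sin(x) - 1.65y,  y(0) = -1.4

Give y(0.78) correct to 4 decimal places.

-0.0933

Euler: y_{n+1} = y_n + h·f(x_n, y_n).
x=0.000000, y=-1.400000: f=2.310000 → y ← -1.400000 + 0.26·2.310000 = -0.799400
x=0.260000, y=-0.799400: f=1.576091 → y ← -0.799400 + 0.26·1.576091 = -0.389616
x=0.520000, y=-0.389616: f=1.139747 → y ← -0.389616 + 0.26·1.139747 = -0.093282
y(0.78) ≈ -0.0933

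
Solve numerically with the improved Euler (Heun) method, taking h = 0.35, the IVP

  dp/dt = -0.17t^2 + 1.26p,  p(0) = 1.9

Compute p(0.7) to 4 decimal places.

4.4703

Heun: k1 = f(t_n, p_n); k2 = f(t_n + h, p_n + h·k1); p_{n+1} = p_n + (h/2)·(k1 + k2).
t=0.000000, p=1.900000:
  k1 = f(0.000000, 1.900000) = 2.394000
  k2 = f(0.350000, 2.737900) = 3.428929
  p ← 1.900000 + (0.35/2)·(2.394000 + 3.428929) = 2.919013
t=0.350000, p=2.919013:
  k1 = f(0.350000, 2.919013) = 3.657131
  k2 = f(0.700000, 4.199008) = 5.207451
  p ← 2.919013 + (0.35/2)·(3.657131 + 5.207451) = 4.470314
p(0.7) ≈ 4.4703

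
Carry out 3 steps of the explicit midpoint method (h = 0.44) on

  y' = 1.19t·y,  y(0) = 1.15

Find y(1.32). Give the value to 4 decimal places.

Midpoint: k1 = f(t_n, y_n); k2 = f(t_n + h/2, y_n + (h/2)·k1); y_{n+1} = y_n + h·k2.
t=0.000000, y=1.150000:
  k1 = f(0.000000, 1.150000) = 0.000000
  k2 = f(0.220000, 1.150000) = 0.301070
  y ← 1.150000 + 0.44·0.301070 = 1.282471
t=0.440000, y=1.282471:
  k1 = f(0.440000, 1.282471) = 0.671502
  k2 = f(0.660000, 1.430201) = 1.123280
  y ← 1.282471 + 0.44·1.123280 = 1.776714
t=0.880000, y=1.776714:
  k1 = f(0.880000, 1.776714) = 1.860575
  k2 = f(1.100000, 2.186040) = 2.861527
  y ← 1.776714 + 0.44·2.861527 = 3.035786
y(1.32) ≈ 3.0358

3.0358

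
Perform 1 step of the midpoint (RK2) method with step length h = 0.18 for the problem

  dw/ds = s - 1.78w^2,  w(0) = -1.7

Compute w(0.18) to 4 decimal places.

-3.1828

Midpoint: k1 = f(s_n, w_n); k2 = f(s_n + h/2, w_n + (h/2)·k1); w_{n+1} = w_n + h·k2.
s=0.000000, w=-1.700000:
  k1 = f(0.000000, -1.700000) = -5.144200
  k2 = f(0.090000, -2.162978) = -8.237683
  w ← -1.700000 + 0.18·(-8.237683) = -3.182783
w(0.18) ≈ -3.1828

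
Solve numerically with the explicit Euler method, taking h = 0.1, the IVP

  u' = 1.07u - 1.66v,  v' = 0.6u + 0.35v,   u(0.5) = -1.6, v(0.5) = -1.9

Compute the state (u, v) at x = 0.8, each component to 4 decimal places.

-1.0361, -2.3760

Euler on (u,v): u_{n+1} = u_n + h·u', v_{n+1} = v_n + h·v'.
0.500000: (-1.600000, -1.900000); f=(1.442000, -1.625000) → (-1.455800, -2.062500)
0.600000: (-1.455800, -2.062500); f=(1.866044, -1.595355) → (-1.269196, -2.222036)
0.700000: (-1.269196, -2.222036); f=(2.330540, -1.539230) → (-1.036142, -2.375958)
(u(0.8), v(0.8)) ≈ (-1.0361, -2.3760)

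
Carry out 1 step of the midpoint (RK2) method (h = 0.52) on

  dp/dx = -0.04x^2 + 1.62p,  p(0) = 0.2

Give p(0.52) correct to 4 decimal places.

0.4380

Midpoint: k1 = f(x_n, p_n); k2 = f(x_n + h/2, p_n + (h/2)·k1); p_{n+1} = p_n + h·k2.
x=0.000000, p=0.200000:
  k1 = f(0.000000, 0.200000) = 0.324000
  k2 = f(0.260000, 0.284240) = 0.457765
  p ← 0.200000 + 0.52·0.457765 = 0.438038
p(0.52) ≈ 0.4380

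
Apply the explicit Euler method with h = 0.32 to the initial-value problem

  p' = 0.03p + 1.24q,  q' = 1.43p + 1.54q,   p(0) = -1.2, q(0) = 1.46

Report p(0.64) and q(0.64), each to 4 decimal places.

Euler on (p,q): p_{n+1} = p_n + h·p', q_{n+1} = q_n + h·q'.
0.000000: (-1.200000, 1.460000); f=(1.774400, 0.532400) → (-0.632192, 1.630368)
0.320000: (-0.632192, 1.630368); f=(2.002691, 1.606732) → (0.008669, 2.144522)
(p(0.64), q(0.64)) ≈ (0.0087, 2.1445)

0.0087, 2.1445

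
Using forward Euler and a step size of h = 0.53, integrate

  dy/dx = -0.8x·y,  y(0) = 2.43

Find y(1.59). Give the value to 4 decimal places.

1.0372

Euler: y_{n+1} = y_n + h·f(x_n, y_n).
x=0.000000, y=2.430000: f=0.000000 → y ← 2.430000 + 0.53·0.000000 = 2.430000
x=0.530000, y=2.430000: f=-1.030320 → y ← 2.430000 + 0.53·(-1.030320) = 1.883930
x=1.060000, y=1.883930: f=-1.597573 → y ← 1.883930 + 0.53·(-1.597573) = 1.037217
y(1.59) ≈ 1.0372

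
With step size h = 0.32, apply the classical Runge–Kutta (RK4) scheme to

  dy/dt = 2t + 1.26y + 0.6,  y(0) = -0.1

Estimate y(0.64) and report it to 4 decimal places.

0.9120

RK4: k1 = f(t_n, y_n); k2 = f(t_n + h/2, y_n + (h/2)·k1); k3 = f(t_n + h/2, y_n + (h/2)·k2); k4 = f(t_n + h, y_n + h·k3); y_{n+1} = y_n + (h/6)·(k1 + 2k2 + 2k3 + k4).
t=0.000000, y=-0.100000:
  k1 = f(0.000000, -0.100000) = 0.474000
  k2 = f(0.160000, -0.024160) = 0.889558
  k3 = f(0.160000, 0.042329) = 0.973335
  k4 = f(0.320000, 0.211467) = 1.506449
  y ← -0.100000 + (0.32/6)·(k1 + 2k2 + 2k3 + k4) = 0.204333
t=0.320000, y=0.204333:
  k1 = f(0.320000, 0.204333) = 1.497459
  k2 = f(0.480000, 0.443926) = 2.119347
  k3 = f(0.480000, 0.543428) = 2.244719
  k4 = f(0.640000, 0.922643) = 3.042530
  y ← 0.204333 + (0.32/6)·(k1 + 2k2 + 2k3 + k4) = 0.911966
y(0.64) ≈ 0.9120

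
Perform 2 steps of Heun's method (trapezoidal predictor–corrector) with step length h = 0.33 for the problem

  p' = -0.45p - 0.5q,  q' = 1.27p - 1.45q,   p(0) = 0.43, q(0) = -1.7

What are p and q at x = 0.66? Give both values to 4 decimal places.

Heun on (p,q): k1 = f(x_n, state_n); k2 = f(x_n + h, state_n + h·k1); state_{n+1} = state_n + (h/2)·(k1 + k2).
0.000000: (0.430000, -1.700000)
  k1 = (0.656500, 3.011100)
  predictor → (0.646645, -0.706337)
  k2 = (0.062178, 1.845428)
  → (0.548582, -0.898673)
0.330000: (0.548582, -0.898673)
  k1 = (0.202475, 1.999775)
  predictor → (0.615399, -0.238747)
  k2 = (-0.157556, 1.127740)
  → (0.555994, -0.382633)
(p(0.66), q(0.66)) ≈ (0.5560, -0.3826)

0.5560, -0.3826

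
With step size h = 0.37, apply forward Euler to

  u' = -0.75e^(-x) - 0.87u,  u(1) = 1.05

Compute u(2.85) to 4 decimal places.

0.0385

Euler: u_{n+1} = u_n + h·f(x_n, u_n).
x=1.000000, u=1.050000: f=-1.189410 → u ← 1.050000 + 0.37·(-1.189410) = 0.609918
x=1.370000, u=0.609918: f=-0.721209 → u ← 0.609918 + 0.37·(-0.721209) = 0.343071
x=1.740000, u=0.343071: f=-0.430112 → u ← 0.343071 + 0.37·(-0.430112) = 0.183930
x=2.110000, u=0.183930: f=-0.250947 → u ← 0.183930 + 0.37·(-0.250947) = 0.091079
x=2.480000, u=0.091079: f=-0.142046 → u ← 0.091079 + 0.37·(-0.142046) = 0.038522
u(2.85) ≈ 0.0385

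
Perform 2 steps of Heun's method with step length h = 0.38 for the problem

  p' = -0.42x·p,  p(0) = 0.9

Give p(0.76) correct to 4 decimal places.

Heun: k1 = f(x_n, p_n); k2 = f(x_n + h, p_n + h·k1); p_{n+1} = p_n + (h/2)·(k1 + k2).
x=0.000000, p=0.900000:
  k1 = f(0.000000, 0.900000) = 0.000000
  k2 = f(0.380000, 0.900000) = -0.143640
  p ← 0.900000 + (0.38/2)·(0.000000 + (-0.143640)) = 0.872708
x=0.380000, p=0.872708:
  k1 = f(0.380000, 0.872708) = -0.139284
  k2 = f(0.760000, 0.819780) = -0.261674
  p ← 0.872708 + (0.38/2)·(-0.139284 + (-0.261674)) = 0.796526
p(0.76) ≈ 0.7965

0.7965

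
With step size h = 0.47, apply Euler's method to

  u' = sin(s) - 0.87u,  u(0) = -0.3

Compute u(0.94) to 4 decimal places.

Euler: u_{n+1} = u_n + h·f(s_n, u_n).
s=0.000000, u=-0.300000: f=0.261000 → u ← -0.300000 + 0.47·0.261000 = -0.177330
s=0.470000, u=-0.177330: f=0.607163 → u ← -0.177330 + 0.47·0.607163 = 0.108037
u(0.94) ≈ 0.1080

0.1080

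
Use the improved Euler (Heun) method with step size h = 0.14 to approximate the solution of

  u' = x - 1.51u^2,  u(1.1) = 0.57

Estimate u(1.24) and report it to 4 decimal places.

0.6541

Heun: k1 = f(x_n, u_n); k2 = f(x_n + h, u_n + h·k1); u_{n+1} = u_n + (h/2)·(k1 + k2).
x=1.100000, u=0.570000:
  k1 = f(1.100000, 0.570000) = 0.609401
  k2 = f(1.240000, 0.655316) = 0.591547
  u ← 0.570000 + (0.14/2)·(0.609401 + 0.591547) = 0.654066
u(1.24) ≈ 0.6541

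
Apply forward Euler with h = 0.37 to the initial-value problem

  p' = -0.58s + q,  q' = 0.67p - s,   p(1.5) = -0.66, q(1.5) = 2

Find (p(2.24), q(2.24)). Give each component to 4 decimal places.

-0.1691, 0.5295

Euler on (p,q): p_{n+1} = p_n + h·p', q_{n+1} = q_n + h·q'.
1.500000: (-0.660000, 2.000000); f=(1.130000, -1.942200) → (-0.241900, 1.281386)
1.870000: (-0.241900, 1.281386); f=(0.196786, -2.032073) → (-0.169089, 0.529519)
(p(2.24), q(2.24)) ≈ (-0.1691, 0.5295)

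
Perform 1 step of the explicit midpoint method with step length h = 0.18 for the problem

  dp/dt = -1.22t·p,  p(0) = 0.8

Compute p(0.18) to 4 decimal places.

Midpoint: k1 = f(t_n, p_n); k2 = f(t_n + h/2, p_n + (h/2)·k1); p_{n+1} = p_n + h·k2.
t=0.000000, p=0.800000:
  k1 = f(0.000000, 0.800000) = 0.000000
  k2 = f(0.090000, 0.800000) = -0.087840
  p ← 0.800000 + 0.18·(-0.087840) = 0.784189
p(0.18) ≈ 0.7842

0.7842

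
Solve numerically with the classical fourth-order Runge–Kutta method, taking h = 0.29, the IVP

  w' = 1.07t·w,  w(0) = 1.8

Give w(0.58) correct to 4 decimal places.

2.1549

RK4: k1 = f(t_n, w_n); k2 = f(t_n + h/2, w_n + (h/2)·k1); k3 = f(t_n + h/2, w_n + (h/2)·k2); k4 = f(t_n + h, w_n + h·k3); w_{n+1} = w_n + (h/6)·(k1 + 2k2 + 2k3 + k4).
t=0.000000, w=1.800000:
  k1 = f(0.000000, 1.800000) = 0.000000
  k2 = f(0.145000, 1.800000) = 0.279270
  k3 = f(0.145000, 1.840494) = 0.285553
  k4 = f(0.290000, 1.882810) = 0.584236
  w ← 1.800000 + (0.29/6)·(k1 + 2k2 + 2k3 + k4) = 1.882838
t=0.290000, w=1.882838:
  k1 = f(0.290000, 1.882838) = 0.584245
  k2 = f(0.435000, 1.967553) = 0.915798
  k3 = f(0.435000, 2.015628) = 0.938174
  k4 = f(0.580000, 2.154908) = 1.337336
  w ← 1.882838 + (0.29/6)·(k1 + 2k2 + 2k3 + k4) = 2.154931
w(0.58) ≈ 2.1549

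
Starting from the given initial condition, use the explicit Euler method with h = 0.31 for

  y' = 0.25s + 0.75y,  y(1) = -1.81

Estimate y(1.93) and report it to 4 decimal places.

-3.0203

Euler: y_{n+1} = y_n + h·f(s_n, y_n).
s=1.000000, y=-1.810000: f=-1.107500 → y ← -1.810000 + 0.31·(-1.107500) = -2.153325
s=1.310000, y=-2.153325: f=-1.287494 → y ← -2.153325 + 0.31·(-1.287494) = -2.552448
s=1.620000, y=-2.552448: f=-1.509336 → y ← -2.552448 + 0.31·(-1.509336) = -3.020342
y(1.93) ≈ -3.0203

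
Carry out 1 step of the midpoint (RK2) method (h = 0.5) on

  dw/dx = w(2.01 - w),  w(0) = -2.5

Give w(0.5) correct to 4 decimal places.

Midpoint: k1 = f(x_n, w_n); k2 = f(x_n + h/2, w_n + (h/2)·k1); w_{n+1} = w_n + h·k2.
x=0.000000, w=-2.500000:
  k1 = f(0.000000, -2.500000) = -11.275000
  k2 = f(0.250000, -5.318750) = -38.979789
  w ← -2.500000 + 0.5·(-38.979789) = -21.989895
w(0.5) ≈ -21.9899

-21.9899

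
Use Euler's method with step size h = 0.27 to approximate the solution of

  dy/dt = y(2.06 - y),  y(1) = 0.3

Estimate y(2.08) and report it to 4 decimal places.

Euler: y_{n+1} = y_n + h·f(t_n, y_n).
t=1.000000, y=0.300000: f=0.528000 → y ← 0.300000 + 0.27·0.528000 = 0.442560
t=1.270000, y=0.442560: f=0.715814 → y ← 0.442560 + 0.27·0.715814 = 0.635830
t=1.540000, y=0.635830: f=0.905530 → y ← 0.635830 + 0.27·0.905530 = 0.880323
t=1.810000, y=0.880323: f=1.038497 → y ← 0.880323 + 0.27·1.038497 = 1.160717
y(2.08) ≈ 1.1607

1.1607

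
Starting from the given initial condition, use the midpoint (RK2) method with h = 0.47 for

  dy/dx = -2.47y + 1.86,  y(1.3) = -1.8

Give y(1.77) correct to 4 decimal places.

Midpoint: k1 = f(x_n, y_n); k2 = f(x_n + h/2, y_n + (h/2)·k1); y_{n+1} = y_n + h·k2.
x=1.300000, y=-1.800000:
  k1 = f(1.300000, -1.800000) = 6.306000
  k2 = f(1.535000, -0.318090) = 2.645682
  y ← -1.800000 + 0.47·2.645682 = -0.556529
y(1.77) ≈ -0.5565

-0.5565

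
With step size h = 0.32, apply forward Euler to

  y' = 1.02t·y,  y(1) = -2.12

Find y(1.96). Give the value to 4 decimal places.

-6.1773

Euler: y_{n+1} = y_n + h·f(t_n, y_n).
t=1.000000, y=-2.120000: f=-2.162400 → y ← -2.120000 + 0.32·(-2.162400) = -2.811968
t=1.320000, y=-2.811968: f=-3.786034 → y ← -2.811968 + 0.32·(-3.786034) = -4.023499
t=1.640000, y=-4.023499: f=-6.730509 → y ← -4.023499 + 0.32·(-6.730509) = -6.177262
y(1.96) ≈ -6.1773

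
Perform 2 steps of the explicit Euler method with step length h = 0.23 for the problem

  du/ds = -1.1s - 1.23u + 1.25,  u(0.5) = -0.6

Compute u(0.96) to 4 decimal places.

-0.0903

Euler: u_{n+1} = u_n + h·f(s_n, u_n).
s=0.500000, u=-0.600000: f=1.438000 → u ← -0.600000 + 0.23·1.438000 = -0.269260
s=0.730000, u=-0.269260: f=0.778190 → u ← -0.269260 + 0.23·0.778190 = -0.090276
u(0.96) ≈ -0.0903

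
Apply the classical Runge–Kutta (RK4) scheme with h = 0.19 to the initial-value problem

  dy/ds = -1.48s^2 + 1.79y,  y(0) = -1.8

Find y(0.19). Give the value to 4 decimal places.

-2.5328

RK4: k1 = f(s_n, y_n); k2 = f(s_n + h/2, y_n + (h/2)·k1); k3 = f(s_n + h/2, y_n + (h/2)·k2); k4 = f(s_n + h, y_n + h·k3); y_{n+1} = y_n + (h/6)·(k1 + 2k2 + 2k3 + k4).
s=0.000000, y=-1.800000:
  k1 = f(0.000000, -1.800000) = -3.222000
  k2 = f(0.095000, -2.106090) = -3.783258
  k3 = f(0.095000, -2.159410) = -3.878700
  k4 = f(0.190000, -2.536953) = -4.594574
  y ← -1.800000 + (0.19/6)·(k1 + 2k2 + 2k3 + k4) = -2.532782
y(0.19) ≈ -2.5328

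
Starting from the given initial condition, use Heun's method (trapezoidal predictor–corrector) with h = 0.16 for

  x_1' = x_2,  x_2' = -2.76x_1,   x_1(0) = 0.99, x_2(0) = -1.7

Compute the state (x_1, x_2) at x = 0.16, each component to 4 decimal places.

Heun on (x_1,x_2): k1 = f(x_n, state_n); k2 = f(x_n + h, state_n + h·k1); state_{n+1} = state_n + (h/2)·(k1 + k2).
0.000000: (0.990000, -1.700000)
  k1 = (-1.700000, -2.732400)
  predictor → (0.718000, -2.137184)
  k2 = (-2.137184, -1.981680)
  → (0.683025, -2.077126)
(x_1(0.16), x_2(0.16)) ≈ (0.6830, -2.0771)

0.6830, -2.0771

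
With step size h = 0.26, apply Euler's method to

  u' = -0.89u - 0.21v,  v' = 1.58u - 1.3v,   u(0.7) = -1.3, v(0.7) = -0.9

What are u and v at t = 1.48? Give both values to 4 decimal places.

Euler on (u,v): u_{n+1} = u_n + h·u', v_{n+1} = v_n + h·v'.
0.700000: (-1.300000, -0.900000); f=(1.346000, -0.884000) → (-0.950040, -1.129840)
0.960000: (-0.950040, -1.129840); f=(1.082802, -0.032271) → (-0.668511, -1.138231)
1.220000: (-0.668511, -1.138231); f=(0.834004, 0.423452) → (-0.451671, -1.028133)
(u(1.48), v(1.48)) ≈ (-0.4517, -1.0281)

-0.4517, -1.0281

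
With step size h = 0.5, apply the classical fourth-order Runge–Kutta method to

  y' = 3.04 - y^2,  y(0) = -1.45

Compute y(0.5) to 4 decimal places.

RK4: k1 = f(t_n, y_n); k2 = f(t_n + h/2, y_n + (h/2)·k1); k3 = f(t_n + h/2, y_n + (h/2)·k2); k4 = f(t_n + h, y_n + h·k3); y_{n+1} = y_n + (h/6)·(k1 + 2k2 + 2k3 + k4).
t=0.000000, y=-1.450000:
  k1 = f(0.000000, -1.450000) = 0.937500
  k2 = f(0.250000, -1.215625) = 1.562256
  k3 = f(0.250000, -1.059436) = 1.917595
  k4 = f(0.500000, -0.491202) = 2.798720
  y ← -1.450000 + (0.5/6)·(k1 + 2k2 + 2k3 + k4) = -0.558673
y(0.5) ≈ -0.5587

-0.5587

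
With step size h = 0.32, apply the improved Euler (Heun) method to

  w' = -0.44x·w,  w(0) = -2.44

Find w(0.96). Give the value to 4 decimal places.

Heun: k1 = f(x_n, w_n); k2 = f(x_n + h, w_n + h·k1); w_{n+1} = w_n + (h/2)·(k1 + k2).
x=0.000000, w=-2.440000:
  k1 = f(0.000000, -2.440000) = 0.000000
  k2 = f(0.320000, -2.440000) = 0.343552
  w ← -2.440000 + (0.32/2)·(0.000000 + 0.343552) = -2.385032
x=0.320000, w=-2.385032:
  k1 = f(0.320000, -2.385032) = 0.335812
  k2 = f(0.640000, -2.277572) = 0.641364
  w ← -2.385032 + (0.32/2)·(0.335812 + 0.641364) = -2.228683
x=0.640000, w=-2.228683:
  k1 = f(0.640000, -2.228683) = 0.627597
  k2 = f(0.960000, -2.027852) = 0.856565
  w ← -2.228683 + (0.32/2)·(0.627597 + 0.856565) = -1.991217
w(0.96) ≈ -1.9912

-1.9912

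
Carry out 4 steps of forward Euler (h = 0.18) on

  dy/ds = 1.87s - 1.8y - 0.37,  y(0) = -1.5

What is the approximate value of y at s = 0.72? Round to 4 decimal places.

-0.1845

Euler: y_{n+1} = y_n + h·f(s_n, y_n).
s=0.000000, y=-1.500000: f=2.330000 → y ← -1.500000 + 0.18·2.330000 = -1.080600
s=0.180000, y=-1.080600: f=1.911680 → y ← -1.080600 + 0.18·1.911680 = -0.736498
s=0.360000, y=-0.736498: f=1.628896 → y ← -0.736498 + 0.18·1.628896 = -0.443296
s=0.540000, y=-0.443296: f=1.437733 → y ← -0.443296 + 0.18·1.437733 = -0.184504
y(0.72) ≈ -0.1845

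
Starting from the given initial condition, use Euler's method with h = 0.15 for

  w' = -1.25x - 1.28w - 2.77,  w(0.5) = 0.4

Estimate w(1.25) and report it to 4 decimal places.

-1.8334

Euler: w_{n+1} = w_n + h·f(x_n, w_n).
x=0.500000, w=0.400000: f=-3.907000 → w ← 0.400000 + 0.15·(-3.907000) = -0.186050
x=0.650000, w=-0.186050: f=-3.344356 → w ← -0.186050 + 0.15·(-3.344356) = -0.687703
x=0.800000, w=-0.687703: f=-2.889740 → w ← -0.687703 + 0.15·(-2.889740) = -1.121164
x=0.950000, w=-1.121164: f=-2.522410 → w ← -1.121164 + 0.15·(-2.522410) = -1.499526
x=1.100000, w=-1.499526: f=-2.225607 → w ← -1.499526 + 0.15·(-2.225607) = -1.833367
w(1.25) ≈ -1.8334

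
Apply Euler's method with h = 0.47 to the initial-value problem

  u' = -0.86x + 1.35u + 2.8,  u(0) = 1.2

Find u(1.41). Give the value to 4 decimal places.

Euler: u_{n+1} = u_n + h·f(x_n, u_n).
x=0.000000, u=1.200000: f=4.420000 → u ← 1.200000 + 0.47·4.420000 = 3.277400
x=0.470000, u=3.277400: f=6.820290 → u ← 3.277400 + 0.47·6.820290 = 6.482936
x=0.940000, u=6.482936: f=10.743564 → u ← 6.482936 + 0.47·10.743564 = 11.532411
u(1.41) ≈ 11.5324

11.5324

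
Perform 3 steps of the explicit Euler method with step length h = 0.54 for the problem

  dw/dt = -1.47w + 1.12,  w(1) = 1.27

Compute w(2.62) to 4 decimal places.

0.7664

Euler: w_{n+1} = w_n + h·f(t_n, w_n).
t=1.000000, w=1.270000: f=-0.746900 → w ← 1.270000 + 0.54·(-0.746900) = 0.866674
t=1.540000, w=0.866674: f=-0.154011 → w ← 0.866674 + 0.54·(-0.154011) = 0.783508
t=2.080000, w=0.783508: f=-0.031757 → w ← 0.783508 + 0.54·(-0.031757) = 0.766359
w(2.62) ≈ 0.7664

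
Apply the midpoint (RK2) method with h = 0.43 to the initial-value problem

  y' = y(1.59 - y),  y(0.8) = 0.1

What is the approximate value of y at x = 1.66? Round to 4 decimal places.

Midpoint: k1 = f(x_n, y_n); k2 = f(x_n + h/2, y_n + (h/2)·k1); y_{n+1} = y_n + h·k2.
x=0.800000, y=0.100000:
  k1 = f(0.800000, 0.100000) = 0.149000
  k2 = f(1.015000, 0.132035) = 0.192502
  y ← 0.100000 + 0.43·0.192502 = 0.182776
x=1.230000, y=0.182776:
  k1 = f(1.230000, 0.182776) = 0.257207
  k2 = f(1.445000, 0.238076) = 0.321860
  y ← 0.182776 + 0.43·0.321860 = 0.321176
y(1.66) ≈ 0.3212

0.3212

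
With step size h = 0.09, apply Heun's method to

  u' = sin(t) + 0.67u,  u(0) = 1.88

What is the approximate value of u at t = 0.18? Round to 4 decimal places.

Heun: k1 = f(t_n, u_n); k2 = f(t_n + h, u_n + h·k1); u_{n+1} = u_n + (h/2)·(k1 + k2).
t=0.000000, u=1.880000:
  k1 = f(0.000000, 1.880000) = 1.259600
  k2 = f(0.090000, 1.993364) = 1.425432
  u ← 1.880000 + (0.09/2)·(1.259600 + 1.425432) = 2.000826
t=0.090000, u=2.000826:
  k1 = f(0.090000, 2.000826) = 1.430432
  k2 = f(0.180000, 2.129565) = 1.605838
  u ← 2.000826 + (0.09/2)·(1.430432 + 1.605838) = 2.137459
u(0.18) ≈ 2.1375

2.1375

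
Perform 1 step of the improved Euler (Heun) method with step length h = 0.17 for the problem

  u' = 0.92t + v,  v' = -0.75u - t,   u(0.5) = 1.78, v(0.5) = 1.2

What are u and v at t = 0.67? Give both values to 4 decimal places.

2.0490, 0.8556

Heun on (u,v): k1 = f(t_n, state_n); k2 = f(t_n + h, state_n + h·k1); state_{n+1} = state_n + (h/2)·(k1 + k2).
0.500000: (1.780000, 1.200000)
  k1 = (1.660000, -1.835000)
  predictor → (2.062200, 0.888050)
  k2 = (1.504450, -2.216650)
  → (2.048978, 0.855610)
(u(0.67), v(0.67)) ≈ (2.0490, 0.8556)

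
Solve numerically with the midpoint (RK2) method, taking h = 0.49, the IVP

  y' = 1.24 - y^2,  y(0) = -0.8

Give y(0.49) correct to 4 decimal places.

Midpoint: k1 = f(t_n, y_n); k2 = f(t_n + h/2, y_n + (h/2)·k1); y_{n+1} = y_n + h·k2.
t=0.000000, y=-0.800000:
  k1 = f(0.000000, -0.800000) = 0.600000
  k2 = f(0.245000, -0.653000) = 0.813591
  y ← -0.800000 + 0.49·0.813591 = -0.401340
y(0.49) ≈ -0.4013

-0.4013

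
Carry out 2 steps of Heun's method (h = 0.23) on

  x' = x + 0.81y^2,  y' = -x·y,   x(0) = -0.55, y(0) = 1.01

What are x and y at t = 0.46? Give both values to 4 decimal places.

-0.2747, 1.2426

Heun on (x,y): k1 = f(t_n, state_n); k2 = f(t_n + h, state_n + h·k1); state_{n+1} = state_n + (h/2)·(k1 + k2).
0.000000: (-0.550000, 1.010000)
  k1 = (0.276281, 0.555500)
  predictor → (-0.486455, 1.137765)
  k2 = (0.562097, 0.553472)
  → (-0.453587, 1.137532)
0.230000: (-0.453587, 1.137532)
  k1 = (0.594536, 0.515969)
  predictor → (-0.316843, 1.256205)
  k2 = (0.961377, 0.398020)
  → (-0.274656, 1.242641)
(x(0.46), y(0.46)) ≈ (-0.2747, 1.2426)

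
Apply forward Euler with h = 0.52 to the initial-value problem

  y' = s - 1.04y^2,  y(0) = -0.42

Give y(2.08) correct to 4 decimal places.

Euler: y_{n+1} = y_n + h·f(s_n, y_n).
s=0.000000, y=-0.420000: f=-0.183456 → y ← -0.420000 + 0.52·(-0.183456) = -0.515397
s=0.520000, y=-0.515397: f=0.243740 → y ← -0.515397 + 0.52·0.243740 = -0.388652
s=1.040000, y=-0.388652: f=0.882908 → y ← -0.388652 + 0.52·0.882908 = 0.070460
s=1.560000, y=0.070460: f=1.554837 → y ← 0.070460 + 0.52·1.554837 = 0.878975
y(2.08) ≈ 0.8790

0.8790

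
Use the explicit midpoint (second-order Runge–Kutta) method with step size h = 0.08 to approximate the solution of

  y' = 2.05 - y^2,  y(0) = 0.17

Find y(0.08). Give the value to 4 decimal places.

Midpoint: k1 = f(x_n, y_n); k2 = f(x_n + h/2, y_n + (h/2)·k1); y_{n+1} = y_n + h·k2.
x=0.000000, y=0.170000:
  k1 = f(0.000000, 0.170000) = 2.021100
  k2 = f(0.040000, 0.250844) = 1.987077
  y ← 0.170000 + 0.08·1.987077 = 0.328966
y(0.08) ≈ 0.3290

0.3290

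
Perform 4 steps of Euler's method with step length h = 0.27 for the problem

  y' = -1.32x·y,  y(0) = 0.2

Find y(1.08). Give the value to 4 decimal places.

0.1038

Euler: y_{n+1} = y_n + h·f(x_n, y_n).
x=0.000000, y=0.200000: f=0.000000 → y ← 0.200000 + 0.27·0.000000 = 0.200000
x=0.270000, y=0.200000: f=-0.071280 → y ← 0.200000 + 0.27·(-0.071280) = 0.180754
x=0.540000, y=0.180754: f=-0.128842 → y ← 0.180754 + 0.27·(-0.128842) = 0.145967
x=0.810000, y=0.145967: f=-0.156068 → y ← 0.145967 + 0.27·(-0.156068) = 0.103829
y(1.08) ≈ 0.1038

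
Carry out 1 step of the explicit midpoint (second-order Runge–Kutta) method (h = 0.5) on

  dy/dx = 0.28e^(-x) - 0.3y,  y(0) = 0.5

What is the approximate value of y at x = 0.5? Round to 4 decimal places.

0.5292

Midpoint: k1 = f(x_n, y_n); k2 = f(x_n + h/2, y_n + (h/2)·k1); y_{n+1} = y_n + h·k2.
x=0.000000, y=0.500000:
  k1 = f(0.000000, 0.500000) = 0.130000
  k2 = f(0.250000, 0.532500) = 0.058314
  y ← 0.500000 + 0.5·0.058314 = 0.529157
y(0.5) ≈ 0.5292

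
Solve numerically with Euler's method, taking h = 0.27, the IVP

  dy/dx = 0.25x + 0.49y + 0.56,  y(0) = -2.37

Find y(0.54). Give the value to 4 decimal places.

-2.6980

Euler: y_{n+1} = y_n + h·f(x_n, y_n).
x=0.000000, y=-2.370000: f=-0.601300 → y ← -2.370000 + 0.27·(-0.601300) = -2.532351
x=0.270000, y=-2.532351: f=-0.613352 → y ← -2.532351 + 0.27·(-0.613352) = -2.697956
y(0.54) ≈ -2.6980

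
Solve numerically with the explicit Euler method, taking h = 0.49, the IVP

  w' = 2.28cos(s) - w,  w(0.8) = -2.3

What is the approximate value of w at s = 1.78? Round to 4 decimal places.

0.1083

Euler: w_{n+1} = w_n + h·f(s_n, w_n).
s=0.800000, w=-2.300000: f=3.888491 → w ← -2.300000 + 0.49·3.888491 = -0.394639
s=1.290000, w=-0.394639: f=1.026475 → w ← -0.394639 + 0.49·1.026475 = 0.108333
w(1.78) ≈ 0.1083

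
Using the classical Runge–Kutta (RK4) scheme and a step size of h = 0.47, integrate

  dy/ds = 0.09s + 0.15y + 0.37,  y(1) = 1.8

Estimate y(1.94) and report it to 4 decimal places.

2.5786

RK4: k1 = f(s_n, y_n); k2 = f(s_n + h/2, y_n + (h/2)·k1); k3 = f(s_n + h/2, y_n + (h/2)·k2); k4 = f(s_n + h, y_n + h·k3); y_{n+1} = y_n + (h/6)·(k1 + 2k2 + 2k3 + k4).
s=1.000000, y=1.800000:
  k1 = f(1.000000, 1.800000) = 0.730000
  k2 = f(1.235000, 1.971550) = 0.776882
  k3 = f(1.235000, 1.982567) = 0.778535
  k4 = f(1.470000, 2.165912) = 0.827187
  y ← 1.800000 + (0.47/6)·(k1 + 2k2 + 2k3 + k4) = 2.165662
s=1.470000, y=2.165662:
  k1 = f(1.470000, 2.165662) = 0.827149
  k2 = f(1.705000, 2.360042) = 0.877456
  k3 = f(1.705000, 2.371864) = 0.879230
  k4 = f(1.940000, 2.578900) = 0.931435
  y ← 2.165662 + (0.47/6)·(k1 + 2k2 + 2k3 + k4) = 2.578632
y(1.94) ≈ 2.5786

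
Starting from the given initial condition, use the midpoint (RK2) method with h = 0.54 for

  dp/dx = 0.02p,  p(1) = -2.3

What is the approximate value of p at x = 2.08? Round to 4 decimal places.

Midpoint: k1 = f(x_n, p_n); k2 = f(x_n + h/2, p_n + (h/2)·k1); p_{n+1} = p_n + h·k2.
x=1.000000, p=-2.300000:
  k1 = f(1.000000, -2.300000) = -0.046000
  k2 = f(1.270000, -2.312420) = -0.046248
  p ← -2.300000 + 0.54·(-0.046248) = -2.324974
x=1.540000, p=-2.324974:
  k1 = f(1.540000, -2.324974) = -0.046499
  k2 = f(1.810000, -2.337529) = -0.046751
  p ← -2.324974 + 0.54·(-0.046751) = -2.350219
p(2.08) ≈ -2.3502

-2.3502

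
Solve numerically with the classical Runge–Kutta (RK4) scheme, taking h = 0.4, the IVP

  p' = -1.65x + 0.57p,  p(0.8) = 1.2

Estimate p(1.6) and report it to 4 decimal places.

-0.0629

RK4: k1 = f(x_n, p_n); k2 = f(x_n + h/2, p_n + (h/2)·k1); k3 = f(x_n + h/2, p_n + (h/2)·k2); k4 = f(x_n + h, p_n + h·k3); p_{n+1} = p_n + (h/6)·(k1 + 2k2 + 2k3 + k4).
x=0.800000, p=1.200000:
  k1 = f(0.800000, 1.200000) = -0.636000
  k2 = f(1.000000, 1.072800) = -1.038504
  k3 = f(1.000000, 0.992299) = -1.084389
  k4 = f(1.200000, 0.766244) = -1.543241
  p ← 1.200000 + (0.4/6)·(k1 + 2k2 + 2k3 + k4) = 0.771665
x=1.200000, p=0.771665:
  k1 = f(1.200000, 0.771665) = -1.540151
  k2 = f(1.400000, 0.463635) = -2.045728
  k3 = f(1.400000, 0.362519) = -2.103364
  k4 = f(1.600000, -0.069681) = -2.679718
  p ← 0.771665 + (0.4/6)·(k1 + 2k2 + 2k3 + k4) = -0.062872
p(1.6) ≈ -0.0629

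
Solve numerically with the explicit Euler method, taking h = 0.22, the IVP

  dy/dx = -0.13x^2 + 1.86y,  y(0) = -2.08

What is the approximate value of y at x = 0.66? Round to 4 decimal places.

-5.8283

Euler: y_{n+1} = y_n + h·f(x_n, y_n).
x=0.000000, y=-2.080000: f=-3.868800 → y ← -2.080000 + 0.22·(-3.868800) = -2.931136
x=0.220000, y=-2.931136: f=-5.458205 → y ← -2.931136 + 0.22·(-5.458205) = -4.131941
x=0.440000, y=-4.131941: f=-7.710578 → y ← -4.131941 + 0.22·(-7.710578) = -5.828268
y(0.66) ≈ -5.8283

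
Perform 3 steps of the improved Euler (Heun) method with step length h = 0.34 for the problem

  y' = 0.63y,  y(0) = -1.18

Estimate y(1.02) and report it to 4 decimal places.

Heun: k1 = f(x_n, y_n); k2 = f(x_n + h, y_n + h·k1); y_{n+1} = y_n + (h/2)·(k1 + k2).
x=0.000000, y=-1.180000:
  k1 = f(0.000000, -1.180000) = -0.743400
  k2 = f(0.340000, -1.432756) = -0.902636
  y ← -1.180000 + (0.34/2)·(-0.743400 + (-0.902636)) = -1.459826
x=0.340000, y=-1.459826:
  k1 = f(0.340000, -1.459826) = -0.919690
  k2 = f(0.680000, -1.772521) = -1.116688
  y ← -1.459826 + (0.34/2)·(-0.919690 + (-1.116688)) = -1.806011
x=0.680000, y=-1.806011:
  k1 = f(0.680000, -1.806011) = -1.137787
  k2 = f(1.020000, -2.192858) = -1.381501
  y ← -1.806011 + (0.34/2)·(-1.137787 + (-1.381501)) = -2.234289
y(1.02) ≈ -2.2343

-2.2343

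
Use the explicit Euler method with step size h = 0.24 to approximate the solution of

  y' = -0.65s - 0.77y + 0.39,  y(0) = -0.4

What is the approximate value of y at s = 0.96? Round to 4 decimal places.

Euler: y_{n+1} = y_n + h·f(s_n, y_n).
s=0.000000, y=-0.400000: f=0.698000 → y ← -0.400000 + 0.24·0.698000 = -0.232480
s=0.240000, y=-0.232480: f=0.413010 → y ← -0.232480 + 0.24·0.413010 = -0.133358
s=0.480000, y=-0.133358: f=0.180685 → y ← -0.133358 + 0.24·0.180685 = -0.089993
s=0.720000, y=-0.089993: f=-0.008705 → y ← -0.089993 + 0.24·(-0.008705) = -0.092082
y(0.96) ≈ -0.0921

-0.0921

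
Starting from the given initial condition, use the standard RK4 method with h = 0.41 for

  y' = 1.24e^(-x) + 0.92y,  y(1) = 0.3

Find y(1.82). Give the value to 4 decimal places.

RK4: k1 = f(x_n, y_n); k2 = f(x_n + h/2, y_n + (h/2)·k1); k3 = f(x_n + h/2, y_n + (h/2)·k2); k4 = f(x_n + h, y_n + h·k3); y_{n+1} = y_n + (h/6)·(k1 + 2k2 + 2k3 + k4).
x=1.000000, y=0.300000:
  k1 = f(1.000000, 0.300000) = 0.732171
  k2 = f(1.205000, 0.450095) = 0.785705
  k3 = f(1.205000, 0.461070) = 0.795802
  k4 = f(1.410000, 0.626279) = 0.878914
  y ← 0.300000 + (0.41/6)·(k1 + 2k2 + 2k3 + k4) = 0.626230
x=1.410000, y=0.626230:
  k1 = f(1.410000, 0.626230) = 0.878869
  k2 = f(1.615000, 0.806398) = 0.988511
  k3 = f(1.615000, 0.828875) = 1.009189
  k4 = f(1.820000, 1.039998) = 1.157710
  y ← 0.626230 + (0.41/6)·(k1 + 2k2 + 2k3 + k4) = 1.038415
y(1.82) ≈ 1.0384

1.0384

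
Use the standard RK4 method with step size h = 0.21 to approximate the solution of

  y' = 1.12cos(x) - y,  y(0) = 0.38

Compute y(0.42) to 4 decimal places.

0.6214

RK4: k1 = f(x_n, y_n); k2 = f(x_n + h/2, y_n + (h/2)·k1); k3 = f(x_n + h/2, y_n + (h/2)·k2); k4 = f(x_n + h, y_n + h·k3); y_{n+1} = y_n + (h/6)·(k1 + 2k2 + 2k3 + k4).
x=0.000000, y=0.380000:
  k1 = f(0.000000, 0.380000) = 0.740000
  k2 = f(0.105000, 0.457700) = 0.656132
  k3 = f(0.105000, 0.448894) = 0.664938
  k4 = f(0.210000, 0.519637) = 0.575758
  y ← 0.380000 + (0.21/6)·(k1 + 2k2 + 2k3 + k4) = 0.518526
x=0.210000, y=0.518526:
  k1 = f(0.210000, 0.518526) = 0.576868
  k2 = f(0.315000, 0.579098) = 0.485794
  k3 = f(0.315000, 0.569535) = 0.495357
  k4 = f(0.420000, 0.622551) = 0.400108
  y ← 0.518526 + (0.21/6)·(k1 + 2k2 + 2k3 + k4) = 0.621401
y(0.42) ≈ 0.6214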